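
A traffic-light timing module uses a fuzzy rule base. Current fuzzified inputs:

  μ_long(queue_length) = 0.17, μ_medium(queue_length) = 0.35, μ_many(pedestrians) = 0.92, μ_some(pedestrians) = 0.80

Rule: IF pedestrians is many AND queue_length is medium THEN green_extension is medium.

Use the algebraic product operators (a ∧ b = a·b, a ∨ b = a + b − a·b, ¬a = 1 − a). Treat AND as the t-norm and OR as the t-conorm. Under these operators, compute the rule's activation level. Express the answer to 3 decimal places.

0.322

firing strength: many=0.92, medium=0.35; AND[a·b] → w = 0.3220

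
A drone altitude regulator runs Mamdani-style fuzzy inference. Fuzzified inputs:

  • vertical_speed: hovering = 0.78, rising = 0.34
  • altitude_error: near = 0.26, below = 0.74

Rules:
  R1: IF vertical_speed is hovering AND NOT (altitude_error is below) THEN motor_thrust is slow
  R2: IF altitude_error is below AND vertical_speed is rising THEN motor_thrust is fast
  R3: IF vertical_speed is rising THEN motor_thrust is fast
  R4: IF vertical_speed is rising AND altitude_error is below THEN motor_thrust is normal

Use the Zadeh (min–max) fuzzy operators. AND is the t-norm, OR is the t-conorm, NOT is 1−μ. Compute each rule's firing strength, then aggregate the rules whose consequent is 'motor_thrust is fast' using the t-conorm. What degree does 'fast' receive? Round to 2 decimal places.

0.34

R1: hovering=0.78, ¬below=1−0.74=0.26; AND[min(a, b)] → w = 0.26
R2: below=0.74, rising=0.34; AND[min(a, b)] → w = 0.34
R3: rising=0.34 → w = 0.34
R4: rising=0.34, below=0.74; AND[min(a, b)] → w = 0.34
Rules with consequent 'fast': {R2, R3} → strengths 0.34, 0.34
Aggregate via t-conorm [max(a, b)]: 0.34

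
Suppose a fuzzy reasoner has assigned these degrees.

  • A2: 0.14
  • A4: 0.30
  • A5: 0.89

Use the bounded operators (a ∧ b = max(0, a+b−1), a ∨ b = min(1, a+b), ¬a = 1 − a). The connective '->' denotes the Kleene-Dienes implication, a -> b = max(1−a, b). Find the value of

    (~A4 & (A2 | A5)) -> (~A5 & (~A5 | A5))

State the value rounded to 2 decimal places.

0.30

~A4 = 1 − 0.30 = 0.70
A2 | A5 = min(1, a+b) on (0.14, 0.89) = 1.00
~A4 & (A2 | A5) = max(0, a+b−1) on (0.70, 1.00) = 0.70
~A5 = 1 − 0.89 = 0.11
~A5 = 1 − 0.89 = 0.11
~A5 | A5 = min(1, a+b) on (0.11, 0.89) = 1.00
~A5 & (~A5 | A5) = max(0, a+b−1) on (0.11, 1.00) = 0.11
(~A4 & (A2 | A5)) -> (~A5 & (~A5 | A5))  [Kleene-Dienes: max(1−a, b)] with a=0.70, b=0.11 → 0.30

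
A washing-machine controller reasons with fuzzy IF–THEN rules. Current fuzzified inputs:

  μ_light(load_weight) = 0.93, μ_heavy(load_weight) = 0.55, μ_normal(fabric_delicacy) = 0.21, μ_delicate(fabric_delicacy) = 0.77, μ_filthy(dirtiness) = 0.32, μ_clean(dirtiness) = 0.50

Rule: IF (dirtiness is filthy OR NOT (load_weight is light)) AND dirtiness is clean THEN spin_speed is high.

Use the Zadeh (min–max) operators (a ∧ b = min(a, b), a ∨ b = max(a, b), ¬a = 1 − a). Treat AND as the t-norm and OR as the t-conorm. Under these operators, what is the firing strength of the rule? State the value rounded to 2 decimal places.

0.32

firing strength: (filthy=0.32 OR ¬light=1−0.93=0.07) = 0.32; AND[min(a, b)] with clean=0.50 → w = 0.32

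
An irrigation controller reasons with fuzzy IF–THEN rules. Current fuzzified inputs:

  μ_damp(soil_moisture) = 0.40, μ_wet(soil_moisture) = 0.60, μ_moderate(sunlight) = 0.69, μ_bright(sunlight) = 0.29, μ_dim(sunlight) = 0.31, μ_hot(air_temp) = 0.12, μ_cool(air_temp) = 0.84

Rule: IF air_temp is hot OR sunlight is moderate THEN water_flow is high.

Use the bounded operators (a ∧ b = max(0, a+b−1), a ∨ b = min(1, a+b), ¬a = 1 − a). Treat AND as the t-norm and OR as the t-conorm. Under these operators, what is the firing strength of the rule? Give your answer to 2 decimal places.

0.81

firing strength: hot=0.12, moderate=0.69; OR[min(1, a+b)] → w = 0.81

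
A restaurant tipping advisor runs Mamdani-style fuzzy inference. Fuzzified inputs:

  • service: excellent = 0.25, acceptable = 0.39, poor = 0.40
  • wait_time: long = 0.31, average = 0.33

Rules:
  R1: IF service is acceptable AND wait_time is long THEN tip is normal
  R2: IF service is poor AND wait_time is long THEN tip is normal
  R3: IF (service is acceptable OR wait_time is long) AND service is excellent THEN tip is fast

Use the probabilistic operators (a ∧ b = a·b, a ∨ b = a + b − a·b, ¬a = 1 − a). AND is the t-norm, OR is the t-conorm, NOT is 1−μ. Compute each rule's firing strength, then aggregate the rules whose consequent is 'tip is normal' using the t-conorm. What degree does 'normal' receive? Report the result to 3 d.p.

R1: acceptable=0.39, long=0.31; AND[a·b] → w = 0.1209
R2: poor=0.40, long=0.31; AND[a·b] → w = 0.1240
R3: (acceptable=0.39 OR long=0.31) = 0.5791; AND[a·b] with excellent=0.25 → w = 0.1448
Rules with consequent 'normal': {R1, R2} → strengths 0.1209, 0.1240
Aggregate via t-conorm [a + b − a·b]: 0.2299

0.230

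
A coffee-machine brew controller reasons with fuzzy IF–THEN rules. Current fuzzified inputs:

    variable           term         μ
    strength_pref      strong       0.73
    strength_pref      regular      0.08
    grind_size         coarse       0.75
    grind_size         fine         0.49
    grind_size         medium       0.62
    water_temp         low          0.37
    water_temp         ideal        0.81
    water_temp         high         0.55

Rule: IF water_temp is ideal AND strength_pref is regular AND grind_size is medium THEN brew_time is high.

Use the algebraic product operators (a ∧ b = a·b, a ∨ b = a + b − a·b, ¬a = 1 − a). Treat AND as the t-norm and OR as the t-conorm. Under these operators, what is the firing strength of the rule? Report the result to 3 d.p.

firing strength: ideal=0.81, regular=0.08, medium=0.62; AND[a·b] → w = 0.0402

0.040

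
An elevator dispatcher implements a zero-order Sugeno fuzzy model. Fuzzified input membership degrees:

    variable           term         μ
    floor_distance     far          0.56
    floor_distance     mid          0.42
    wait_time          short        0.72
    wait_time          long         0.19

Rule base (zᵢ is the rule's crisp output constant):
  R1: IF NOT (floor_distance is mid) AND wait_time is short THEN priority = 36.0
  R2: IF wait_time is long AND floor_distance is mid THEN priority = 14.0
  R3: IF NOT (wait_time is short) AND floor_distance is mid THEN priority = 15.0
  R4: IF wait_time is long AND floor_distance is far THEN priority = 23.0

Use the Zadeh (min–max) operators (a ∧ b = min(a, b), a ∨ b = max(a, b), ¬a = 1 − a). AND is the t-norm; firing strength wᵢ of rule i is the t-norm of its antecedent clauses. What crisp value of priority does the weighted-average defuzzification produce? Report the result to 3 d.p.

25.895

R1 (z=36.0): ¬mid=1−0.42=0.58, short=0.72; AND[min(a, b)] → w = 0.58
R2 (z=14.0): long=0.19, mid=0.42; AND[min(a, b)] → w = 0.19
R3 (z=15.0): ¬short=1−0.72=0.28, mid=0.42; AND[min(a, b)] → w = 0.28
R4 (z=23.0): long=0.19, far=0.56; AND[min(a, b)] → w = 0.19
Weighted average = (0.58·36.0 + 0.19·14.0 + 0.28·15.0 + 0.19·23.0) / (0.58 + 0.19 + 0.28 + 0.19)
  = 32.1100 / 1.2400 = 25.895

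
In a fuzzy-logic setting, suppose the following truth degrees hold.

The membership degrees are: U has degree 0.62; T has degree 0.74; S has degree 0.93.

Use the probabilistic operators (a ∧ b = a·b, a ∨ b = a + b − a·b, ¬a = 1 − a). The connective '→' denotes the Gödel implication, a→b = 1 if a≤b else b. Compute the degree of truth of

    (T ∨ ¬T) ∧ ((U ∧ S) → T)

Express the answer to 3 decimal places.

¬T = 1 − 0.7400 = 0.2600
T ∨ ¬T = a + b − a·b on (0.7400, 0.2600) = 0.8076
U ∧ S = a·b on (0.6200, 0.9300) = 0.5766
(U ∧ S) → T  [Gödel: 1 if a≤b else b] with a=0.5766, b=0.7400 → 1.0000
(T ∨ ¬T) ∧ ((U ∧ S) → T) = a·b on (0.8076, 1.0000) = 0.8076

0.808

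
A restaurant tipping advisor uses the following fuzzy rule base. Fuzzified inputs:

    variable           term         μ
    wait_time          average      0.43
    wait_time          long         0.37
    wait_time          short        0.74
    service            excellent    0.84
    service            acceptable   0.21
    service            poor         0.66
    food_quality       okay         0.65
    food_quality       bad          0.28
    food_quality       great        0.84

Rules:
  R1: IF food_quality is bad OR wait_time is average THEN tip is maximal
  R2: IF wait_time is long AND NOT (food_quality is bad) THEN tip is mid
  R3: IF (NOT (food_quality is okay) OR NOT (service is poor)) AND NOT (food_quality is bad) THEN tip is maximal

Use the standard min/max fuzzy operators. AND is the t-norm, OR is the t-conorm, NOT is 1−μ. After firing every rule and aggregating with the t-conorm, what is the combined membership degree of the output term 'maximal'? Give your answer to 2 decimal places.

R1: bad=0.28, average=0.43; OR[max(a, b)] → w = 0.43
R2: long=0.37, ¬bad=1−0.28=0.72; AND[min(a, b)] → w = 0.37
R3: (¬okay=1−0.65=0.35 OR ¬poor=1−0.66=0.34) = 0.35; AND[min(a, b)] with ¬bad=1−0.28=0.72 → w = 0.35
Rules with consequent 'maximal': {R1, R3} → strengths 0.43, 0.35
Aggregate via t-conorm [max(a, b)]: 0.43

0.43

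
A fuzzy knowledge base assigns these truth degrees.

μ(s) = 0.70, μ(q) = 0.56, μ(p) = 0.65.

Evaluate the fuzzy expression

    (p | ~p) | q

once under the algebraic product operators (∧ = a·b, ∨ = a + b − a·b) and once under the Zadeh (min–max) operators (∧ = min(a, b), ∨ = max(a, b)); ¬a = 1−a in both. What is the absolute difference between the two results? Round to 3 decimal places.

Under algebraic product:
  ~p = 1 − 0.6500 = 0.3500
  p | ~p = a + b − a·b on (0.6500, 0.3500) = 0.7725
  (p | ~p) | q = a + b − a·b on (0.7725, 0.5600) = 0.8999
  → value = 0.8999
Under Zadeh (min–max):
  ~p = 1 − 0.65 = 0.35
  p | ~p = max(a, b) on (0.65, 0.35) = 0.65
  (p | ~p) | q = max(a, b) on (0.65, 0.56) = 0.65
  → value = 0.6500
|0.8999 − 0.6500| = 0.250

0.250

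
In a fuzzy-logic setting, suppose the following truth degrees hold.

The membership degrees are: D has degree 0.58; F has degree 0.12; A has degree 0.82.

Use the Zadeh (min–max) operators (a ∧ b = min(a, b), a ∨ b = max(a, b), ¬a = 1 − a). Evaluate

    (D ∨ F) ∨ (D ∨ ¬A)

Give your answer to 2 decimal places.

0.58

D ∨ F = max(a, b) on (0.58, 0.12) = 0.58
¬A = 1 − 0.82 = 0.18
D ∨ ¬A = max(a, b) on (0.58, 0.18) = 0.58
(D ∨ F) ∨ (D ∨ ¬A) = max(a, b) on (0.58, 0.58) = 0.58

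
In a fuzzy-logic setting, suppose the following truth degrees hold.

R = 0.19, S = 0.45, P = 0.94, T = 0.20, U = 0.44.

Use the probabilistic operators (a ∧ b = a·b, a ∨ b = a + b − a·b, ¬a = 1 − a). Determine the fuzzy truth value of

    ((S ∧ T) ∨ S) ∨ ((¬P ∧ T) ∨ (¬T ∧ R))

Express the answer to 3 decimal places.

S ∧ T = a·b on (0.4500, 0.2000) = 0.0900
(S ∧ T) ∨ S = a + b − a·b on (0.0900, 0.4500) = 0.4995
¬P = 1 − 0.9400 = 0.0600
¬P ∧ T = a·b on (0.0600, 0.2000) = 0.0120
¬T = 1 − 0.2000 = 0.8000
¬T ∧ R = a·b on (0.8000, 0.1900) = 0.1520
(¬P ∧ T) ∨ (¬T ∧ R) = a + b − a·b on (0.0120, 0.1520) = 0.1622
((S ∧ T) ∨ S) ∨ ((¬P ∧ T) ∨ (¬T ∧ R)) = a + b − a·b on (0.4995, 0.1622) = 0.5807

0.581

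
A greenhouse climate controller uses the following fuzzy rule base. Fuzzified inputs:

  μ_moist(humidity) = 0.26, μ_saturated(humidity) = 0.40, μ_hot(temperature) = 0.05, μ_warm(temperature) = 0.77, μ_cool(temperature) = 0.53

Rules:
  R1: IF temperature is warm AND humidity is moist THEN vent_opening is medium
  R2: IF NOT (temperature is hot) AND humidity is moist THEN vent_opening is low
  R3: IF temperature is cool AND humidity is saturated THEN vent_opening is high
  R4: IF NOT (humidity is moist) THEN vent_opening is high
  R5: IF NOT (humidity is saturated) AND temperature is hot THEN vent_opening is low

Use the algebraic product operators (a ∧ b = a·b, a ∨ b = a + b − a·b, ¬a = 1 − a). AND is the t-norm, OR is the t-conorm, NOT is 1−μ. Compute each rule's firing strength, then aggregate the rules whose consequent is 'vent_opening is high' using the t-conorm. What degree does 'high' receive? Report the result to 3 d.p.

0.795

R1: warm=0.77, moist=0.26; AND[a·b] → w = 0.2002
R2: ¬hot=1−0.05=0.95, moist=0.26; AND[a·b] → w = 0.2470
R3: cool=0.53, saturated=0.40; AND[a·b] → w = 0.2120
R4: ¬moist=1−0.26=0.74 → w = 0.7400
R5: ¬saturated=1−0.40=0.60, hot=0.05; AND[a·b] → w = 0.0300
Rules with consequent 'high': {R3, R4} → strengths 0.2120, 0.7400
Aggregate via t-conorm [a + b − a·b]: 0.7951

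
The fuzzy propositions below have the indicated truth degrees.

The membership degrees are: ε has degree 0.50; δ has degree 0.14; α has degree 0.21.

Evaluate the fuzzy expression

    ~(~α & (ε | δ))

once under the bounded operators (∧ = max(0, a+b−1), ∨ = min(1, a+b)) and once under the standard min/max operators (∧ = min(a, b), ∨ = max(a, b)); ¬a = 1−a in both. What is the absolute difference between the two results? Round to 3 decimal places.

0.070

Under bounded:
  ~α = 1 − 0.21 = 0.79
  ε | δ = min(1, a+b) on (0.50, 0.14) = 0.64
  ~α & (ε | δ) = max(0, a+b−1) on (0.79, 0.64) = 0.43
  ~(~α & (ε | δ)) = 1 − 0.43 = 0.57
  → value = 0.5700
Under standard min/max:
  ~α = 1 − 0.21 = 0.79
  ε | δ = max(a, b) on (0.50, 0.14) = 0.50
  ~α & (ε | δ) = min(a, b) on (0.79, 0.50) = 0.50
  ~(~α & (ε | δ)) = 1 − 0.50 = 0.50
  → value = 0.5000
|0.5700 − 0.5000| = 0.070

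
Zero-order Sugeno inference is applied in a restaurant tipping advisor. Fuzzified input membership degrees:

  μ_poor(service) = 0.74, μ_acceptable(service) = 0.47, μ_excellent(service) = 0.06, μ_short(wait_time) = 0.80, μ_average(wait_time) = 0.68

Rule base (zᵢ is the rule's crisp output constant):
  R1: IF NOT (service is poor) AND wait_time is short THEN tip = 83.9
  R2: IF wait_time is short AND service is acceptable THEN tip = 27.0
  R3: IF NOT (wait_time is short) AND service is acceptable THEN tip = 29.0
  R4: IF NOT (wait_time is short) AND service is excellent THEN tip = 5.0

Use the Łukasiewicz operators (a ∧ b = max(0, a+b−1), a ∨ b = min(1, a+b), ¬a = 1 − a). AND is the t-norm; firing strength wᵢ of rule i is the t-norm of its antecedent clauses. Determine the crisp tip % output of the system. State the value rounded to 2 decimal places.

R1 (z=83.9): ¬poor=1−0.74=0.26, short=0.80; AND[max(0, a+b−1)] → w = 0.06
R2 (z=27.0): short=0.80, acceptable=0.47; AND[max(0, a+b−1)] → w = 0.27
R3 (z=29.0): ¬short=1−0.80=0.20, acceptable=0.47; AND[max(0, a+b−1)] → w = 0.00
R4 (z=5.0): ¬short=1−0.80=0.20, excellent=0.06; AND[max(0, a+b−1)] → w = 0.00
Weighted average = (0.06·83.9 + 0.27·27.0 + 0.00·29.0 + 0.00·5.0) / (0.06 + 0.27 + 0.00 + 0.00)
  = 12.3240 / 0.3300 = 37.35

37.35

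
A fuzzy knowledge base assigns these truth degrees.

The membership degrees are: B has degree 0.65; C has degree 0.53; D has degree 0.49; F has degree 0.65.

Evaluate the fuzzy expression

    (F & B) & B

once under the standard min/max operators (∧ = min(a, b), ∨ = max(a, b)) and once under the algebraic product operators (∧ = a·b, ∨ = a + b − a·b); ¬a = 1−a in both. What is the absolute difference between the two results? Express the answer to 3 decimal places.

Under standard min/max:
  F & B = min(a, b) on (0.65, 0.65) = 0.65
  (F & B) & B = min(a, b) on (0.65, 0.65) = 0.65
  → value = 0.6500
Under algebraic product:
  F & B = a·b on (0.6500, 0.6500) = 0.4225
  (F & B) & B = a·b on (0.4225, 0.6500) = 0.2746
  → value = 0.2746
|0.6500 − 0.2746| = 0.375

0.375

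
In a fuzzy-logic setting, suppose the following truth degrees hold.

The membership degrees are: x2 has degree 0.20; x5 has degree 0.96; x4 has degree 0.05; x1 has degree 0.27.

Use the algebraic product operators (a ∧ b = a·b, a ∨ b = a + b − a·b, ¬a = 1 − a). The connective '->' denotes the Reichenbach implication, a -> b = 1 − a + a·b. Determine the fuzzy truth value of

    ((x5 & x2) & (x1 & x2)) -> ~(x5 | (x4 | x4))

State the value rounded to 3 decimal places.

0.990

x5 & x2 = a·b on (0.9600, 0.2000) = 0.1920
x1 & x2 = a·b on (0.2700, 0.2000) = 0.0540
(x5 & x2) & (x1 & x2) = a·b on (0.1920, 0.0540) = 0.0104
x4 | x4 = a + b − a·b on (0.0500, 0.0500) = 0.0975
x5 | (x4 | x4) = a + b − a·b on (0.9600, 0.0975) = 0.9639
~(x5 | (x4 | x4)) = 1 − 0.9639 = 0.0361
((x5 & x2) & (x1 & x2)) -> ~(x5 | (x4 | x4))  [Reichenbach: 1 − a + a·b] with a=0.0104, b=0.0361 → 0.9900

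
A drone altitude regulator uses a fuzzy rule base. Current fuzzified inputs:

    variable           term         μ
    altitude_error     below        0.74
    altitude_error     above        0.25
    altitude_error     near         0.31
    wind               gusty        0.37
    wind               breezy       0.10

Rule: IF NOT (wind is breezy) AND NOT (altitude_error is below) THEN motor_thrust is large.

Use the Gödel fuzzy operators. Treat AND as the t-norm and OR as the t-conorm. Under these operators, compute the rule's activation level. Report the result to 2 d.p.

0.26

firing strength: ¬breezy=1−0.10=0.90, ¬below=1−0.74=0.26; AND[min(a, b)] → w = 0.26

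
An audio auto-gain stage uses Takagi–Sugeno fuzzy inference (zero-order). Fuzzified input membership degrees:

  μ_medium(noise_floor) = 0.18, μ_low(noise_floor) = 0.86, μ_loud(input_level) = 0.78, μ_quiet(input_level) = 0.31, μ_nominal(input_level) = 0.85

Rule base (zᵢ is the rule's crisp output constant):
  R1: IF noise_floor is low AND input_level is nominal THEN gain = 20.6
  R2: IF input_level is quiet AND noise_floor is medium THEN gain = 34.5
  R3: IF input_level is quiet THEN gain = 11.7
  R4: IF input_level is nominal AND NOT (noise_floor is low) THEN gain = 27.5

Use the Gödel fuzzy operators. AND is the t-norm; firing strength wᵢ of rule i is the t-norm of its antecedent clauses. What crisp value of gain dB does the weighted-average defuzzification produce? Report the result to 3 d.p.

R1 (z=20.6): low=0.86, nominal=0.85; AND[min(a, b)] → w = 0.85
R2 (z=34.5): quiet=0.31, medium=0.18; AND[min(a, b)] → w = 0.18
R3 (z=11.7): quiet=0.31 → w = 0.31
R4 (z=27.5): nominal=0.85, ¬low=1−0.86=0.14; AND[min(a, b)] → w = 0.14
Weighted average = (0.85·20.6 + 0.18·34.5 + 0.31·11.7 + 0.14·27.5) / (0.85 + 0.18 + 0.31 + 0.14)
  = 31.1970 / 1.4800 = 21.079

21.079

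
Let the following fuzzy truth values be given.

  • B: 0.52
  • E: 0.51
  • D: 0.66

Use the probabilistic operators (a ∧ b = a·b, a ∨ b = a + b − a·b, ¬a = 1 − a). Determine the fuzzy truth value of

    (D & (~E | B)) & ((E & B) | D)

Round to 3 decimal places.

~E = 1 − 0.5100 = 0.4900
~E | B = a + b − a·b on (0.4900, 0.5200) = 0.7552
D & (~E | B) = a·b on (0.6600, 0.7552) = 0.4984
E & B = a·b on (0.5100, 0.5200) = 0.2652
(E & B) | D = a + b − a·b on (0.2652, 0.6600) = 0.7502
(D & (~E | B)) & ((E & B) | D) = a·b on (0.4984, 0.7502) = 0.3739

0.374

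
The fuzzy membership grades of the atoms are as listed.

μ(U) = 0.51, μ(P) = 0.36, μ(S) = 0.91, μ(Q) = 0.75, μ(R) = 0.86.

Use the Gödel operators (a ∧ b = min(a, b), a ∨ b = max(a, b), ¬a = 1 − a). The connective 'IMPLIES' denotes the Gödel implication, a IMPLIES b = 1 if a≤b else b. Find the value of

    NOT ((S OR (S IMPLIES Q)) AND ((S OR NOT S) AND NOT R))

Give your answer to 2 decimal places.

0.86

S IMPLIES Q  [Gödel: 1 if a≤b else b] with a=0.91, b=0.75 → 0.75
S OR (S IMPLIES Q) = max(a, b) on (0.91, 0.75) = 0.91
NOT S = 1 − 0.91 = 0.09
S OR NOT S = max(a, b) on (0.91, 0.09) = 0.91
NOT R = 1 − 0.86 = 0.14
(S OR NOT S) AND NOT R = min(a, b) on (0.91, 0.14) = 0.14
(S OR (S IMPLIES Q)) AND ((S OR NOT S) AND NOT R) = min(a, b) on (0.91, 0.14) = 0.14
NOT ((S OR (S IMPLIES Q)) AND ((S OR NOT S) AND NOT R)) = 1 − 0.14 = 0.86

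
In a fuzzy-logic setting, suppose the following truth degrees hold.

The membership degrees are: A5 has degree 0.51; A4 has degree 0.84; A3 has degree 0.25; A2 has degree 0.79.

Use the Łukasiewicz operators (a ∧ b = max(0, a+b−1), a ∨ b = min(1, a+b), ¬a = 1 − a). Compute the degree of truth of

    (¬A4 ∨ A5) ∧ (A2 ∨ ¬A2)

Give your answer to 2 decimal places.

0.67

¬A4 = 1 − 0.84 = 0.16
¬A4 ∨ A5 = min(1, a+b) on (0.16, 0.51) = 0.67
¬A2 = 1 − 0.79 = 0.21
A2 ∨ ¬A2 = min(1, a+b) on (0.79, 0.21) = 1.00
(¬A4 ∨ A5) ∧ (A2 ∨ ¬A2) = max(0, a+b−1) on (0.67, 1.00) = 0.67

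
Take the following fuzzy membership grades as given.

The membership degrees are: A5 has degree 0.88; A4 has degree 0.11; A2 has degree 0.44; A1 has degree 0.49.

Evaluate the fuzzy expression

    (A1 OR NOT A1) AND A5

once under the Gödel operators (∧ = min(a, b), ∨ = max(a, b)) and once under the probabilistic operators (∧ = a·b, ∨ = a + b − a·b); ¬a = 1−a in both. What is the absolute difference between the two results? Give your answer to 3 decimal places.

Under Gödel:
  NOT A1 = 1 − 0.49 = 0.51
  A1 OR NOT A1 = max(a, b) on (0.49, 0.51) = 0.51
  (A1 OR NOT A1) AND A5 = min(a, b) on (0.51, 0.88) = 0.51
  → value = 0.5100
Under probabilistic:
  NOT A1 = 1 − 0.4900 = 0.5100
  A1 OR NOT A1 = a + b − a·b on (0.4900, 0.5100) = 0.7501
  (A1 OR NOT A1) AND A5 = a·b on (0.7501, 0.8800) = 0.6601
  → value = 0.6601
|0.5100 − 0.6601| = 0.150

0.150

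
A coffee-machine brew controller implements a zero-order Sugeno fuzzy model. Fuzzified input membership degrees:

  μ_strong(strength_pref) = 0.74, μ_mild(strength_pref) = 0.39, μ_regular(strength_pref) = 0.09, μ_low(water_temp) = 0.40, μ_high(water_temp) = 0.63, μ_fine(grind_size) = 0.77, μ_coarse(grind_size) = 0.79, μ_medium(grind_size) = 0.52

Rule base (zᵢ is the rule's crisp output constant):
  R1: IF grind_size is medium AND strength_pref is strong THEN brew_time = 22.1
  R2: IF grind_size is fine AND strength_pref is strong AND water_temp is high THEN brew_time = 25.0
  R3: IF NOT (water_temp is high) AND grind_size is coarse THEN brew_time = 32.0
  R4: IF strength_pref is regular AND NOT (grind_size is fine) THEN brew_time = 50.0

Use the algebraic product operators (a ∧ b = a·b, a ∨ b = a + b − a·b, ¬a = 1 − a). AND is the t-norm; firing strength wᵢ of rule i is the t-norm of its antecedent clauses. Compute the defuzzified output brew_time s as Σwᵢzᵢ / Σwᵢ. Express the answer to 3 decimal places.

26.370

R1 (z=22.1): medium=0.52, strong=0.74; AND[a·b] → w = 0.3848
R2 (z=25.0): fine=0.77, strong=0.74, high=0.63; AND[a·b] → w = 0.3590
R3 (z=32.0): ¬high=1−0.63=0.37, coarse=0.79; AND[a·b] → w = 0.2923
R4 (z=50.0): regular=0.09, ¬fine=1−0.77=0.23; AND[a·b] → w = 0.0207
Weighted average = (0.3848·22.1 + 0.3590·25.0 + 0.2923·32.0 + 0.0207·50.0) / (0.3848 + 0.3590 + 0.2923 + 0.0207)
  = 27.8670 / 1.0568 = 26.370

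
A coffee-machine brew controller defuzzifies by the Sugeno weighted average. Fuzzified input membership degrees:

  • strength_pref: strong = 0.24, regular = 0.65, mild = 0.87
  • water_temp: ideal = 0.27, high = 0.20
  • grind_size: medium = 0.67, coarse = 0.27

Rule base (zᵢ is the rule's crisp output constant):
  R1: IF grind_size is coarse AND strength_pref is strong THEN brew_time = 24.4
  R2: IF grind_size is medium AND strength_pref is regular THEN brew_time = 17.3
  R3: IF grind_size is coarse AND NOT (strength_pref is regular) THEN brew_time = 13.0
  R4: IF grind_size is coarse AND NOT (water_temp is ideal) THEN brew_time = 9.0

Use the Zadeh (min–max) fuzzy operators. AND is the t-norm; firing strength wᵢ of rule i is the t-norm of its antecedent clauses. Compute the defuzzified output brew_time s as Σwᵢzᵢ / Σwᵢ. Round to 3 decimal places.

16.113

R1 (z=24.4): coarse=0.27, strong=0.24; AND[min(a, b)] → w = 0.24
R2 (z=17.3): medium=0.67, regular=0.65; AND[min(a, b)] → w = 0.65
R3 (z=13.0): coarse=0.27, ¬regular=1−0.65=0.35; AND[min(a, b)] → w = 0.27
R4 (z=9.0): coarse=0.27, ¬ideal=1−0.27=0.73; AND[min(a, b)] → w = 0.27
Weighted average = (0.24·24.4 + 0.65·17.3 + 0.27·13.0 + 0.27·9.0) / (0.24 + 0.65 + 0.27 + 0.27)
  = 23.0410 / 1.4300 = 16.113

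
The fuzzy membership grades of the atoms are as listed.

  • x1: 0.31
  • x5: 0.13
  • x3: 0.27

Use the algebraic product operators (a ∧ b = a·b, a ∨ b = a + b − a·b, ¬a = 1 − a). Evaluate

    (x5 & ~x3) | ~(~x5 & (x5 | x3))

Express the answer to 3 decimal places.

0.713

~x3 = 1 − 0.2700 = 0.7300
x5 & ~x3 = a·b on (0.1300, 0.7300) = 0.0949
~x5 = 1 − 0.1300 = 0.8700
x5 | x3 = a + b − a·b on (0.1300, 0.2700) = 0.3649
~x5 & (x5 | x3) = a·b on (0.8700, 0.3649) = 0.3175
~(~x5 & (x5 | x3)) = 1 − 0.3175 = 0.6825
(x5 & ~x3) | ~(~x5 & (x5 | x3)) = a + b − a·b on (0.0949, 0.6825) = 0.7127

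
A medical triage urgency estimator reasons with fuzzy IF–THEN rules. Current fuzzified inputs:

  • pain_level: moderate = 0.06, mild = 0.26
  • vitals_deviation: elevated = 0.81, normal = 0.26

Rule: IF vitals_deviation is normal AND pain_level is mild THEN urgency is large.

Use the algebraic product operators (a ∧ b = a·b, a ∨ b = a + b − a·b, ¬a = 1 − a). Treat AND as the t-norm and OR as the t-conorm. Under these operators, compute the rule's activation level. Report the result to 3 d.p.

firing strength: normal=0.26, mild=0.26; AND[a·b] → w = 0.0676

0.068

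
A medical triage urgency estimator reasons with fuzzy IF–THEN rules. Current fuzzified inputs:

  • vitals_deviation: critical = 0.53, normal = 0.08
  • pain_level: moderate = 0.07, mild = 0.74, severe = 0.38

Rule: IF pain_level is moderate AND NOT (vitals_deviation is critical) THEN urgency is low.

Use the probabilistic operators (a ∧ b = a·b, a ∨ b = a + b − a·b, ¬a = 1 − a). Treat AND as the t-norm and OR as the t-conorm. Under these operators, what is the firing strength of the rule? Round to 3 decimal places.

0.033

firing strength: moderate=0.07, ¬critical=1−0.53=0.47; AND[a·b] → w = 0.0329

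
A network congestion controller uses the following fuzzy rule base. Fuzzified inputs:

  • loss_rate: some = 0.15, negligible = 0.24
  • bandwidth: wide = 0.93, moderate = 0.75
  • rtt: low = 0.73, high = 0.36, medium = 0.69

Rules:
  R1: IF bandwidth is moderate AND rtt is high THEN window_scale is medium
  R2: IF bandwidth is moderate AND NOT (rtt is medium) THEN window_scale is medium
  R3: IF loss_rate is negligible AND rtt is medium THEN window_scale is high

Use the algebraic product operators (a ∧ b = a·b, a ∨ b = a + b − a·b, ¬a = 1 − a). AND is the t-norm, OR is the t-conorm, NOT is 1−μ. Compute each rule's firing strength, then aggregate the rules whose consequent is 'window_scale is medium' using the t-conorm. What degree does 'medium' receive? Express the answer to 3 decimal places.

0.440

R1: moderate=0.75, high=0.36; AND[a·b] → w = 0.2700
R2: moderate=0.75, ¬medium=1−0.69=0.31; AND[a·b] → w = 0.2325
R3: negligible=0.24, medium=0.69; AND[a·b] → w = 0.1656
Rules with consequent 'medium': {R1, R2} → strengths 0.2700, 0.2325
Aggregate via t-conorm [a + b − a·b]: 0.4397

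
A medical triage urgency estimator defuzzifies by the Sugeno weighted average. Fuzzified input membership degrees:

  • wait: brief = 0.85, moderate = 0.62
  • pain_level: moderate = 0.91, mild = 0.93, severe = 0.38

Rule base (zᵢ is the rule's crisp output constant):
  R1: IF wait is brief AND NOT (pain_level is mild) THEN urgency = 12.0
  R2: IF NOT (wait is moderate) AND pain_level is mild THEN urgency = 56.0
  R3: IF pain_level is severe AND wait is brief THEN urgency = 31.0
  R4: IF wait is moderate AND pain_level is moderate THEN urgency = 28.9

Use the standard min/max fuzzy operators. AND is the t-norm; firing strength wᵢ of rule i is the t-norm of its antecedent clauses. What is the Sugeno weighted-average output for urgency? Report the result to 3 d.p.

35.737

R1 (z=12.0): brief=0.85, ¬mild=1−0.93=0.07; AND[min(a, b)] → w = 0.07
R2 (z=56.0): ¬moderate=1−0.62=0.38, mild=0.93; AND[min(a, b)] → w = 0.38
R3 (z=31.0): severe=0.38, brief=0.85; AND[min(a, b)] → w = 0.38
R4 (z=28.9): moderate=0.62, moderate=0.91; AND[min(a, b)] → w = 0.62
Weighted average = (0.07·12.0 + 0.38·56.0 + 0.38·31.0 + 0.62·28.9) / (0.07 + 0.38 + 0.38 + 0.62)
  = 51.8180 / 1.4500 = 35.737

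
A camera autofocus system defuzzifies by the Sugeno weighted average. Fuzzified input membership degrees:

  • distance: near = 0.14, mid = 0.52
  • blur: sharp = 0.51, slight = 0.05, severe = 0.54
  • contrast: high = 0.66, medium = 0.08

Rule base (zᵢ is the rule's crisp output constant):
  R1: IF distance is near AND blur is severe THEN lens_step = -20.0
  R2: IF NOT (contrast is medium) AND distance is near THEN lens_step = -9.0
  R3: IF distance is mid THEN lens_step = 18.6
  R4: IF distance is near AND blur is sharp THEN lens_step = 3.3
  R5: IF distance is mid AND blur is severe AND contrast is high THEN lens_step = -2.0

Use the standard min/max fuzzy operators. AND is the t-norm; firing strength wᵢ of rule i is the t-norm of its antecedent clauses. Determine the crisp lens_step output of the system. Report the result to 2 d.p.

3.45

R1 (z=-20.0): near=0.14, severe=0.54; AND[min(a, b)] → w = 0.14
R2 (z=-9.0): ¬medium=1−0.08=0.92, near=0.14; AND[min(a, b)] → w = 0.14
R3 (z=18.6): mid=0.52 → w = 0.52
R4 (z=3.3): near=0.14, sharp=0.51; AND[min(a, b)] → w = 0.14
R5 (z=-2.0): mid=0.52, severe=0.54, high=0.66; AND[min(a, b)] → w = 0.52
Weighted average = (0.14·-20.0 + 0.14·-9.0 + 0.52·18.6 + 0.14·3.3 + 0.52·-2.0) / (0.14 + 0.14 + 0.52 + 0.14 + 0.52)
  = 5.0340 / 1.4600 = 3.45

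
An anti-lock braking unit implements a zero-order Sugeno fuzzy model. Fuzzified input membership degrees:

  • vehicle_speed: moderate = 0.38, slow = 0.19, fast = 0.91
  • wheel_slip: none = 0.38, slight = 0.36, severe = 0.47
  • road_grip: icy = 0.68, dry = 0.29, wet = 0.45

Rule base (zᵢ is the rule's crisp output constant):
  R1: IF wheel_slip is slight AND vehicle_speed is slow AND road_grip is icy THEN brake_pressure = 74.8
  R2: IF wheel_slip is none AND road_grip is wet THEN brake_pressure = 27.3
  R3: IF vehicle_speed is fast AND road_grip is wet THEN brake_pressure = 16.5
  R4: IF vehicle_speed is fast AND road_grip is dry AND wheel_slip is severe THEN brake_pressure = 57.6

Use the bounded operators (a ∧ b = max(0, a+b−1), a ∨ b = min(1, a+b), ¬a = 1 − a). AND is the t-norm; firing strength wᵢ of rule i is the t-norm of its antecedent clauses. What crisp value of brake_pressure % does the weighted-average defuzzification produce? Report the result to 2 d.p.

16.50

R1 (z=74.8): slight=0.36, slow=0.19, icy=0.68; AND[max(0, a+b−1)] → w = 0.00
R2 (z=27.3): none=0.38, wet=0.45; AND[max(0, a+b−1)] → w = 0.00
R3 (z=16.5): fast=0.91, wet=0.45; AND[max(0, a+b−1)] → w = 0.36
R4 (z=57.6): fast=0.91, dry=0.29, severe=0.47; AND[max(0, a+b−1)] → w = 0.00
Weighted average = (0.00·74.8 + 0.00·27.3 + 0.36·16.5 + 0.00·57.6) / (0.00 + 0.00 + 0.36 + 0.00)
  = 5.9400 / 0.3600 = 16.50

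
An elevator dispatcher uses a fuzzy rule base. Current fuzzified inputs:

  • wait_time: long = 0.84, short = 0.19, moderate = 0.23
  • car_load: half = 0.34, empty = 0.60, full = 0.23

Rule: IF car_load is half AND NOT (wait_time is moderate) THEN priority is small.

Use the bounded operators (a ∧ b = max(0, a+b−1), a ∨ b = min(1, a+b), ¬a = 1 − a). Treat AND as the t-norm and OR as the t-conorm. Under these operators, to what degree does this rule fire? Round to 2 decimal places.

0.11

firing strength: half=0.34, ¬moderate=1−0.23=0.77; AND[max(0, a+b−1)] → w = 0.11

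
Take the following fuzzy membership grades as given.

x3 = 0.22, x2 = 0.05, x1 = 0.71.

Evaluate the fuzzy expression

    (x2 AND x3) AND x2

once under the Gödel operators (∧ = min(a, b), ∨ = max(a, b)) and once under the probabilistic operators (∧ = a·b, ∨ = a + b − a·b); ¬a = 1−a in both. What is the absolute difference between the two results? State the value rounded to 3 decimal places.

Under Gödel:
  x2 AND x3 = min(a, b) on (0.05, 0.22) = 0.05
  (x2 AND x3) AND x2 = min(a, b) on (0.05, 0.05) = 0.05
  → value = 0.0500
Under probabilistic:
  x2 AND x3 = a·b on (0.0500, 0.2200) = 0.0110
  (x2 AND x3) AND x2 = a·b on (0.0110, 0.0500) = 0.0006
  → value = 0.0006
|0.0500 − 0.0006| = 0.049

0.049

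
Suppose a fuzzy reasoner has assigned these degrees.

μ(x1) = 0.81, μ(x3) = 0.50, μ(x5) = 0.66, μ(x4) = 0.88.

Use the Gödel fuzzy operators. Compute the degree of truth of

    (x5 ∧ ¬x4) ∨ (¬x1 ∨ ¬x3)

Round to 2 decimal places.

¬x4 = 1 − 0.88 = 0.12
x5 ∧ ¬x4 = min(a, b) on (0.66, 0.12) = 0.12
¬x1 = 1 − 0.81 = 0.19
¬x3 = 1 − 0.50 = 0.50
¬x1 ∨ ¬x3 = max(a, b) on (0.19, 0.50) = 0.50
(x5 ∧ ¬x4) ∨ (¬x1 ∨ ¬x3) = max(a, b) on (0.12, 0.50) = 0.50

0.50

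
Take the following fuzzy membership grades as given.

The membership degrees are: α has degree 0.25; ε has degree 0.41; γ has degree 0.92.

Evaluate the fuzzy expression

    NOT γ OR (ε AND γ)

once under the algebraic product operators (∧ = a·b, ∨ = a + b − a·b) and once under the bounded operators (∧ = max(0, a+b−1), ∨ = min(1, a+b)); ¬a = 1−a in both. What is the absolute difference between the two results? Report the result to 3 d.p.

0.017

Under algebraic product:
  NOT γ = 1 − 0.9200 = 0.0800
  ε AND γ = a·b on (0.4100, 0.9200) = 0.3772
  NOT γ OR (ε AND γ) = a + b − a·b on (0.0800, 0.3772) = 0.4270
  → value = 0.4270
Under bounded:
  NOT γ = 1 − 0.92 = 0.08
  ε AND γ = max(0, a+b−1) on (0.41, 0.92) = 0.33
  NOT γ OR (ε AND γ) = min(1, a+b) on (0.08, 0.33) = 0.41
  → value = 0.4100
|0.4270 − 0.4100| = 0.017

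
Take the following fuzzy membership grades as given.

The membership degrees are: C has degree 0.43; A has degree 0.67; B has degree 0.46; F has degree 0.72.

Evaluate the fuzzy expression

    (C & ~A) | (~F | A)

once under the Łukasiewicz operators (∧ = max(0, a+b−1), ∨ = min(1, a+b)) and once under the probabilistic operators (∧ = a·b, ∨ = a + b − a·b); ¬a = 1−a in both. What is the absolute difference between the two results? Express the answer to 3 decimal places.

Under Łukasiewicz:
  ~A = 1 − 0.67 = 0.33
  C & ~A = max(0, a+b−1) on (0.43, 0.33) = 0.00
  ~F = 1 − 0.72 = 0.28
  ~F | A = min(1, a+b) on (0.28, 0.67) = 0.95
  (C & ~A) | (~F | A) = min(1, a+b) on (0.00, 0.95) = 0.95
  → value = 0.9500
Under probabilistic:
  ~A = 1 − 0.6700 = 0.3300
  C & ~A = a·b on (0.4300, 0.3300) = 0.1419
  ~F = 1 − 0.7200 = 0.2800
  ~F | A = a + b − a·b on (0.2800, 0.6700) = 0.7624
  (C & ~A) | (~F | A) = a + b − a·b on (0.1419, 0.7624) = 0.7961
  → value = 0.7961
|0.9500 − 0.7961| = 0.154

0.154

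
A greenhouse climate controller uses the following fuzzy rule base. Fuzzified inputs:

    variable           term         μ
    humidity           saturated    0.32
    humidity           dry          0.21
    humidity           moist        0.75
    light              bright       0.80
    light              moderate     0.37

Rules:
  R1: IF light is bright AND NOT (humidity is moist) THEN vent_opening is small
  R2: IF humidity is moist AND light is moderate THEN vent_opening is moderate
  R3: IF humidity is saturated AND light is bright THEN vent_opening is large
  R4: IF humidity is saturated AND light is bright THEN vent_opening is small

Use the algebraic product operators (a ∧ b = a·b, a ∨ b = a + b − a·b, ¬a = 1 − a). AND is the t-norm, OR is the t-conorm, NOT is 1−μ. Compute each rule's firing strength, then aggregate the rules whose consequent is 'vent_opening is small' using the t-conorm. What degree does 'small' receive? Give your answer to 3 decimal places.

R1: bright=0.80, ¬moist=1−0.75=0.25; AND[a·b] → w = 0.2000
R2: moist=0.75, moderate=0.37; AND[a·b] → w = 0.2775
R3: saturated=0.32, bright=0.80; AND[a·b] → w = 0.2560
R4: saturated=0.32, bright=0.80; AND[a·b] → w = 0.2560
Rules with consequent 'small': {R1, R4} → strengths 0.2000, 0.2560
Aggregate via t-conorm [a + b − a·b]: 0.4048

0.405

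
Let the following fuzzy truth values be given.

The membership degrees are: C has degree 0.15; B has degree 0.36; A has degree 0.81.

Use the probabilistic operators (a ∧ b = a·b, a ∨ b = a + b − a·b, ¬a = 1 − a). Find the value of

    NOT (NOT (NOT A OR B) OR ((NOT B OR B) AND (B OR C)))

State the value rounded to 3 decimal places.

NOT A = 1 − 0.8100 = 0.1900
NOT A OR B = a + b − a·b on (0.1900, 0.3600) = 0.4816
NOT (NOT A OR B) = 1 − 0.4816 = 0.5184
NOT B = 1 − 0.3600 = 0.6400
NOT B OR B = a + b − a·b on (0.6400, 0.3600) = 0.7696
B OR C = a + b − a·b on (0.3600, 0.1500) = 0.4560
(NOT B OR B) AND (B OR C) = a·b on (0.7696, 0.4560) = 0.3509
NOT (NOT A OR B) OR ((NOT B OR B) AND (B OR C)) = a + b − a·b on (0.5184, 0.3509) = 0.6874
NOT (NOT (NOT A OR B) OR ((NOT B OR B) AND (B OR C))) = 1 − 0.6874 = 0.3126

0.313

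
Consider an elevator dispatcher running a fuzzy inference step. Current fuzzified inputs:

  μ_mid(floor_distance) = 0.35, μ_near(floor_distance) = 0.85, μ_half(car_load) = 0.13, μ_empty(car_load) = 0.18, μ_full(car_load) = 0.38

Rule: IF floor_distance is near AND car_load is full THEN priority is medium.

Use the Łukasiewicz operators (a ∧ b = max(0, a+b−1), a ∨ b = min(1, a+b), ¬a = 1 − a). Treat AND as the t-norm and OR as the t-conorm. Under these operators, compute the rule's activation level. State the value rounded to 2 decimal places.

firing strength: near=0.85, full=0.38; AND[max(0, a+b−1)] → w = 0.23

0.23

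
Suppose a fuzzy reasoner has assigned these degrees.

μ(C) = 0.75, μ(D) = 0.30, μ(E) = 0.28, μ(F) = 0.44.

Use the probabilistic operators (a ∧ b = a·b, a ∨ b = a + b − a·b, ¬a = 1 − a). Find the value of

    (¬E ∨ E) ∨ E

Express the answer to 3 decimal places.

¬E = 1 − 0.2800 = 0.7200
¬E ∨ E = a + b − a·b on (0.7200, 0.2800) = 0.7984
(¬E ∨ E) ∨ E = a + b − a·b on (0.7984, 0.2800) = 0.8548

0.855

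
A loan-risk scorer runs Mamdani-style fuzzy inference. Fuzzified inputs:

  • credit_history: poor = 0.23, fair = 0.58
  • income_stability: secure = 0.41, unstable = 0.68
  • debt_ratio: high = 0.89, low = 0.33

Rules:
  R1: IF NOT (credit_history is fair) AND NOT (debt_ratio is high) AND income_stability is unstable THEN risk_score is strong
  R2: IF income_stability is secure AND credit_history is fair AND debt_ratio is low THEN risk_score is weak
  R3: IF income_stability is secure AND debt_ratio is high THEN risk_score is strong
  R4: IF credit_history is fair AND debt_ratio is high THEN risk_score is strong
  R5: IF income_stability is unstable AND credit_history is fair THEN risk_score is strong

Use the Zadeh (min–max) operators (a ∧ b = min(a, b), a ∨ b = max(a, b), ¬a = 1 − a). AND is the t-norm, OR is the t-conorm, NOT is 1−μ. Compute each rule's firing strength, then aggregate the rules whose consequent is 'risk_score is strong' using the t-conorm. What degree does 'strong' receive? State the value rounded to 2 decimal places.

0.58

R1: ¬fair=1−0.58=0.42, ¬high=1−0.89=0.11, unstable=0.68; AND[min(a, b)] → w = 0.11
R2: secure=0.41, fair=0.58, low=0.33; AND[min(a, b)] → w = 0.33
R3: secure=0.41, high=0.89; AND[min(a, b)] → w = 0.41
R4: fair=0.58, high=0.89; AND[min(a, b)] → w = 0.58
R5: unstable=0.68, fair=0.58; AND[min(a, b)] → w = 0.58
Rules with consequent 'strong': {R1, R3, R4, R5} → strengths 0.11, 0.41, 0.58, 0.58
Aggregate via t-conorm [max(a, b)]: 0.58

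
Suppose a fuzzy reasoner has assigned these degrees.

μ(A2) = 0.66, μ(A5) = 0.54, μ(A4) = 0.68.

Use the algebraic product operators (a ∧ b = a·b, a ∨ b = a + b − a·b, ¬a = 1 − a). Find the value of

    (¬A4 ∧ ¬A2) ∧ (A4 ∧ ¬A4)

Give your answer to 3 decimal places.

0.024

¬A4 = 1 − 0.6800 = 0.3200
¬A2 = 1 − 0.6600 = 0.3400
¬A4 ∧ ¬A2 = a·b on (0.3200, 0.3400) = 0.1088
¬A4 = 1 − 0.6800 = 0.3200
A4 ∧ ¬A4 = a·b on (0.6800, 0.3200) = 0.2176
(¬A4 ∧ ¬A2) ∧ (A4 ∧ ¬A4) = a·b on (0.1088, 0.2176) = 0.0237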